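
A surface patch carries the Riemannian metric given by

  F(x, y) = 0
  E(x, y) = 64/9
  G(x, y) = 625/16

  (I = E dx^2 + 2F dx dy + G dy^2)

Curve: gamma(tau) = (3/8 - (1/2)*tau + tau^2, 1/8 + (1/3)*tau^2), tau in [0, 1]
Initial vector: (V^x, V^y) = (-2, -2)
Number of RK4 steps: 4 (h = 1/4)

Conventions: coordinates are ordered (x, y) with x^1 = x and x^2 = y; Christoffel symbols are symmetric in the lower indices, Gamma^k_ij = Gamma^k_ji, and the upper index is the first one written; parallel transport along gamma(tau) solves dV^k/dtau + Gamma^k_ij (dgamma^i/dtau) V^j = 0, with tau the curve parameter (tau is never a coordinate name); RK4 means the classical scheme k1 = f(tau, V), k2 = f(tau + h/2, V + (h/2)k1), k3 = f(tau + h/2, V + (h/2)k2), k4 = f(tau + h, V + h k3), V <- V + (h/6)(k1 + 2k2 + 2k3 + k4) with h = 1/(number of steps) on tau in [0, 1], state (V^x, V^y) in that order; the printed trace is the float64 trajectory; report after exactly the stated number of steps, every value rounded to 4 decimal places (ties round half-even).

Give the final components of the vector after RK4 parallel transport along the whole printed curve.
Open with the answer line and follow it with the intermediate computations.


Answer: V^x = -2.0000, V^y = -2.0000

gamma'(tau) = (-1/2 + 2*tau, (2/3)*tau); f(tau, V)^k = -Gamma^k_ij(gamma(tau)) gamma'^i(tau) V^j; h = 1/4; intermediate values shown to 6 dp
curve data and Christoffel symbols at the stage parameters:
  tau = 0.000000: gamma = (0.375000, 0.125000), gamma' = (-0.500000, 0.000000); Gamma_xxx = 0.000000, Gamma_xxy = 0.000000, Gamma_xyy = 0.000000, Gamma_yxx = 0.000000, Gamma_yxy = 0.000000, Gamma_yyy = 0.000000
  tau = 0.125000: gamma = (0.328125, 0.130208), gamma' = (-0.250000, 0.083333); Gamma_xxx = 0.000000, Gamma_xxy = 0.000000, Gamma_xyy = 0.000000, Gamma_yxx = 0.000000, Gamma_yxy = 0.000000, Gamma_yyy = 0.000000
  tau = 0.250000: gamma = (0.312500, 0.145833), gamma' = (0.000000, 0.166667); Gamma_xxx = 0.000000, Gamma_xxy = 0.000000, Gamma_xyy = 0.000000, Gamma_yxx = 0.000000, Gamma_yxy = 0.000000, Gamma_yyy = 0.000000
  tau = 0.375000: gamma = (0.328125, 0.171875), gamma' = (0.250000, 0.250000); Gamma_xxx = 0.000000, Gamma_xxy = 0.000000, Gamma_xyy = 0.000000, Gamma_yxx = 0.000000, Gamma_yxy = 0.000000, Gamma_yyy = 0.000000
  tau = 0.500000: gamma = (0.375000, 0.208333), gamma' = (0.500000, 0.333333); Gamma_xxx = 0.000000, Gamma_xxy = 0.000000, Gamma_xyy = 0.000000, Gamma_yxx = 0.000000, Gamma_yxy = 0.000000, Gamma_yyy = 0.000000
  tau = 0.625000: gamma = (0.453125, 0.255208), gamma' = (0.750000, 0.416667); Gamma_xxx = 0.000000, Gamma_xxy = 0.000000, Gamma_xyy = 0.000000, Gamma_yxx = 0.000000, Gamma_yxy = 0.000000, Gamma_yyy = 0.000000
  tau = 0.750000: gamma = (0.562500, 0.312500), gamma' = (1.000000, 0.500000); Gamma_xxx = 0.000000, Gamma_xxy = 0.000000, Gamma_xyy = 0.000000, Gamma_yxx = 0.000000, Gamma_yxy = 0.000000, Gamma_yyy = 0.000000
  tau = 0.875000: gamma = (0.703125, 0.380208), gamma' = (1.250000, 0.583333); Gamma_xxx = 0.000000, Gamma_xxy = 0.000000, Gamma_xyy = 0.000000, Gamma_yxx = 0.000000, Gamma_yxy = 0.000000, Gamma_yyy = 0.000000
  tau = 1.000000: gamma = (0.875000, 0.458333), gamma' = (1.500000, 0.666667); Gamma_xxx = 0.000000, Gamma_xxy = 0.000000, Gamma_xyy = 0.000000, Gamma_yxx = 0.000000, Gamma_yxy = 0.000000, Gamma_yyy = 0.000000
step 0: V^x = -2.0000, V^y = -2.0000
step 1: k1 = (0.000000, 0.000000), k2 = (0.000000, 0.000000), k3 = (0.000000, 0.000000), k4 = (0.000000, 0.000000); V <- V + (h/6)(k1 + 2k2 + 2k3 + k4): V^x = -2.0000, V^y = -2.0000
step 2: k1 = (0.000000, 0.000000), k2 = (0.000000, 0.000000), k3 = (0.000000, 0.000000), k4 = (0.000000, 0.000000); V <- V + (h/6)(k1 + 2k2 + 2k3 + k4): V^x = -2.0000, V^y = -2.0000
step 3: k1 = (0.000000, 0.000000), k2 = (0.000000, 0.000000), k3 = (0.000000, 0.000000), k4 = (0.000000, 0.000000); V <- V + (h/6)(k1 + 2k2 + 2k3 + k4): V^x = -2.0000, V^y = -2.0000
step 4: k1 = (0.000000, 0.000000), k2 = (0.000000, 0.000000), k3 = (0.000000, 0.000000), k4 = (0.000000, 0.000000); V <- V + (h/6)(k1 + 2k2 + 2k3 + k4): V^x = -2.0000, V^y = -2.0000


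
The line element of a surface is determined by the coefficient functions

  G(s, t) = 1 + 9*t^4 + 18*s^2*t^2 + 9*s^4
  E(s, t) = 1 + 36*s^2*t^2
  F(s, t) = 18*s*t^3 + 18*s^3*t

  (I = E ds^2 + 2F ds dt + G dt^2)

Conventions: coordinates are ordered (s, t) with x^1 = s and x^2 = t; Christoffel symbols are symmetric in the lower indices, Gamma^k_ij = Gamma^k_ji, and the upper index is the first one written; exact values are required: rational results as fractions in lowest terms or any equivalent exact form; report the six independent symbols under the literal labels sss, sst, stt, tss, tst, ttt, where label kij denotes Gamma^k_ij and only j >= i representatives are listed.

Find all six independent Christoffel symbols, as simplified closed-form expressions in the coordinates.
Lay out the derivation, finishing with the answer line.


E = 1 + 36*s^2*t^2; F = 18*s*t^3 + 18*s^3*t; G = 1 + 9*t^4 + 18*s^2*t^2 + 9*s^4
Gamma^k_ij = (1/2) g^{kl} (d_i g_jl + d_j g_il - d_l g_ij), with g^inv = (1/(EG-F^2)) [[G, -F], [-F, E]]
first partials: E_s = 72*s*t^2, E_t = 72*s^2*t, F_s = 18*t^3 + 54*s^2*t, F_t = 54*s*t^2 + 18*s^3, G_s = 36*s*t^2 + 36*s^3, G_t = 36*t^3 + 36*s^2*t
D = EG - F^2 = 1 + 9*t^4 + 54*s^2*t^2 + 9*s^4
expanded: Gamma^s_ss = (G E_s - 2F F_s + F E_t)/(2D), Gamma^s_st = (G E_t - F G_s)/(2D), Gamma^s_tt = (2G F_t - G G_s - F G_t)/(2D), Gamma^t_ss = (2E F_s - E E_t - F E_s)/(2D), Gamma^t_st = (E G_s - F E_t)/(2D), Gamma^t_tt = (E G_t - 2F F_t + F G_s)/(2D); substitute and cancel common factors

Answer: Gamma_sss = 36*s*t^2/(9*s^4 + 54*s^2*t^2 + 9*t^4 + 1), Gamma_sst = 36*s^2*t/(9*s^4 + 54*s^2*t^2 + 9*t^4 + 1), Gamma_stt = 36*s*t^2/(9*s^4 + 54*s^2*t^2 + 9*t^4 + 1), Gamma_tss = (18*s^2*t + 18*t^3)/(9*s^4 + 54*s^2*t^2 + 9*t^4 + 1), Gamma_tst = (18*s^3 + 18*s*t^2)/(9*s^4 + 54*s^2*t^2 + 9*t^4 + 1), Gamma_ttt = (18*s^2*t + 18*t^3)/(9*s^4 + 54*s^2*t^2 + 9*t^4 + 1)


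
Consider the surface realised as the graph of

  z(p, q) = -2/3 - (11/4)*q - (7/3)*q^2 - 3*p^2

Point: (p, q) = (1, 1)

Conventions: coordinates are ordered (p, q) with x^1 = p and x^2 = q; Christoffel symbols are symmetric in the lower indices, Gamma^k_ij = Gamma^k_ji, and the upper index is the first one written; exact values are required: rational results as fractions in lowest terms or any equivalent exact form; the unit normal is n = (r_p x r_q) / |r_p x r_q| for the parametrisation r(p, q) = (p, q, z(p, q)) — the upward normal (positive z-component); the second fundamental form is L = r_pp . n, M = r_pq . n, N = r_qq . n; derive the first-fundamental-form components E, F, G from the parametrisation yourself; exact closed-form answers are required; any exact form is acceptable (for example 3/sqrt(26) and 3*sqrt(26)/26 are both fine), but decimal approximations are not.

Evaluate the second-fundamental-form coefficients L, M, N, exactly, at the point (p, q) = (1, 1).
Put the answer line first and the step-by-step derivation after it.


Answer: L = -72*sqrt(13249)/13249, M = 0, N = -56*sqrt(13249)/13249

z_p = -6, z_q = -89/12, z_pp = -6, z_pq = 0, z_qq = -14/3
E = 37, F = 89/2, G = 8065/144; answer radicand W^2 = 13249/144
unnormalised second-form numerators: l = -6, m = 0, n = -14/3; L = l/sqrt(13249/144), and similarly M = m/sqrt(W^2), N = n/sqrt(W^2)


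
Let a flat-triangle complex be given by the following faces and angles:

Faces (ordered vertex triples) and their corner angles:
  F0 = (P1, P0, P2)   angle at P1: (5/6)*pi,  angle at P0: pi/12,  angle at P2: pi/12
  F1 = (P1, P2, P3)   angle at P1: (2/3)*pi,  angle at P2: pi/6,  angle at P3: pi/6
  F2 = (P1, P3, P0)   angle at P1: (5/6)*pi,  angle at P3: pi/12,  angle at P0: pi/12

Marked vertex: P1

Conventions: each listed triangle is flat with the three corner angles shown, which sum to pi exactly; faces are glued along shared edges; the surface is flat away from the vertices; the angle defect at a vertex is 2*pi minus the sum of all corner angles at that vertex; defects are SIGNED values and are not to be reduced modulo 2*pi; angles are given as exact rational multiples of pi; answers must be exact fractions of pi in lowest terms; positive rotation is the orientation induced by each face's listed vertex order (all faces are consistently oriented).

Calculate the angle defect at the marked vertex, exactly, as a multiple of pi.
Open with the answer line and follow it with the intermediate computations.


Answer: defect(P1) = -pi/3

Sum of corner angles at P1: (7/3)*pi
defect = 2*pi - (7/3)*pi


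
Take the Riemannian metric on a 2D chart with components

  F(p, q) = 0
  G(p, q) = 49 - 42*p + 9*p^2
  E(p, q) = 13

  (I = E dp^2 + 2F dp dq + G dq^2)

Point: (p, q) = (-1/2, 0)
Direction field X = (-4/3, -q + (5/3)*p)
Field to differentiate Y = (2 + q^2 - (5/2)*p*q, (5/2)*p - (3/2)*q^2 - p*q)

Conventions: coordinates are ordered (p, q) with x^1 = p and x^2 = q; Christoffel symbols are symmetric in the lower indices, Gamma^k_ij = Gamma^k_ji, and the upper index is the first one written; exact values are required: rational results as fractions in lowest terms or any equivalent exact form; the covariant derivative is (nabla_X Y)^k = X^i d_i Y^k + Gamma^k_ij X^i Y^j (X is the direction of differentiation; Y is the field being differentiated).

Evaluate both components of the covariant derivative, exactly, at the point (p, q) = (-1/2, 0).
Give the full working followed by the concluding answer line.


E = 13, F = 0, G = 289/4 at the point
E_p = 0, E_q = 0, F_p = 0, F_q = 0, G_p = -51, G_q = 0
EG - F^2 = 3757/4;  g^inv = (4/3757) * [[289/4, 0], [0, 13]]
first-kind symbols [ij,l] = (1/2)(d_i g_jl + d_j g_il - d_l g_ij): [pp,p] = E_p/2 = 0, [pp,q] = F_p - E_q/2 = 0, [pq,p] = E_q/2 = 0, [pq,q] = G_p/2 = -51/2, [qq,p] = F_q - G_p/2 = 51/2, [qq,q] = G_q/2 = 0
Gamma^p_ij = (G*[ij,p] - F*[ij,q])/(EG - F^2), Gamma^q_ij = (E*[ij,q] - F*[ij,p])/(EG - F^2)
Gamma_ppp = 0, Gamma_ppq = 0, Gamma_pqq = 51/26, Gamma_qpp = 0, Gamma_qpq = -6/17, Gamma_qqq = 0
X = (-4/3, -5/6), Y = (2, -5/4) at the point

Answer: (nabla_X Y)^p = 625/624, (nabla_X Y)^q = -15/4


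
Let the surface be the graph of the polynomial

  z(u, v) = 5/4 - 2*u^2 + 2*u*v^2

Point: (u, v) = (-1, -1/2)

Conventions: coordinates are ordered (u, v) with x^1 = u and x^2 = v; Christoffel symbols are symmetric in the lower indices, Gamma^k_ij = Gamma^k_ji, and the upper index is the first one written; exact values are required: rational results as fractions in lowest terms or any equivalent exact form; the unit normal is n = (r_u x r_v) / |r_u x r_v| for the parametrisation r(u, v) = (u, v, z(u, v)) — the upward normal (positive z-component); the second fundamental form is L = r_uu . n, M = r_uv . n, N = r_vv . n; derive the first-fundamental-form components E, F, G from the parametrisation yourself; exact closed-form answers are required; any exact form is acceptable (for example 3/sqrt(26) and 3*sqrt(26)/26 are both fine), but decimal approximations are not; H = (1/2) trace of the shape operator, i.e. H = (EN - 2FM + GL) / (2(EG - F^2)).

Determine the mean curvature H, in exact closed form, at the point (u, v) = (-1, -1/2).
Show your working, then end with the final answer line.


z_u = 9/2, z_v = 2, z_uu = -4, z_uv = -2, z_vv = -4
E = 85/4, F = 9, G = 5; answer radicand W^2 = 101/4
unnormalised second-form numerators: l = -4, m = -2, n = -4; L = l/sqrt(101/4), and similarly M = m/sqrt(W^2), N = n/sqrt(W^2)
H = (E*n - 2*F*m + G*l) / (2*(EG - F^2)*sqrt(W^2)); E*n - 2*F*m + G*l = -69, EG - F^2 = 101/4, so H = (-138/101)/sqrt(101/4)

Answer: H = -276*sqrt(101)/10201


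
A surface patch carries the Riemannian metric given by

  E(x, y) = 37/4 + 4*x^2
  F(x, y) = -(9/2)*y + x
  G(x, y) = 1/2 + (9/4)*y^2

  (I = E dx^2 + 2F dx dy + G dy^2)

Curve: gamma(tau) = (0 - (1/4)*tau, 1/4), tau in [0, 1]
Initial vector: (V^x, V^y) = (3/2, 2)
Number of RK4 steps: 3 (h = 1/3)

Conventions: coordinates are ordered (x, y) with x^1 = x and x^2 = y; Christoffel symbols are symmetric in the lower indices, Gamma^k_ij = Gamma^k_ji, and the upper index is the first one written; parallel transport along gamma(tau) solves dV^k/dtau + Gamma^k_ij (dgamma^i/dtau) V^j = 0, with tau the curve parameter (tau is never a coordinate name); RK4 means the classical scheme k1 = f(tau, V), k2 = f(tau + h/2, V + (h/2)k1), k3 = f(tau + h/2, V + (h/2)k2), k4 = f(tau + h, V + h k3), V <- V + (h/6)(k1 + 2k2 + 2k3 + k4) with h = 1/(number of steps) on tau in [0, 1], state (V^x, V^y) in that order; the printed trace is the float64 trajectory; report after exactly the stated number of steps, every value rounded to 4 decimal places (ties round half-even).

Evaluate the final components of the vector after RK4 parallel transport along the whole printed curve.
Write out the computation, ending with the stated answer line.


gamma'(tau) = (-1/4, 0); f(tau, V)^k = -Gamma^k_ij(gamma(tau)) gamma'^i(tau) V^j; h = 1/3; intermediate values shown to 6 dp
curve data and Christoffel symbols at the stage parameters:
  tau = 0.000000: gamma = (0.000000, 0.250000), gamma' = (-0.250000, 0.000000); Gamma_xxx = 0.241408, Gamma_xxy = 0.000000, Gamma_xyy = -0.482816, Gamma_yxx = 1.984912, Gamma_yxy = 0.000000, Gamma_yyy = 0.030176
  tau = 0.166667: gamma = (-0.041667, 0.250000), gamma' = (-0.250000, 0.000000); Gamma_xxx = 0.231969, Gamma_xxy = 0.000000, Gamma_xyy = -0.487307, Gamma_yxx = 1.983424, Gamma_yxy = 0.000000, Gamma_yyy = -0.009404
  tau = 0.333333: gamma = (-0.083333, 0.250000), gamma' = (-0.250000, 0.000000); Gamma_xxx = 0.221878, Gamma_xxy = 0.000000, Gamma_xyy = -0.491384, Gamma_yxx = 1.979477, Gamma_yxy = 0.000000, Gamma_yyy = -0.048790
  tau = 0.500000: gamma = (-0.125000, 0.250000), gamma' = (-0.250000, 0.000000); Gamma_xxx = 0.211133, Gamma_xxy = 0.000000, Gamma_xyy = -0.495010, Gamma_yxx = 1.972943, Gamma_yxy = 0.000000, Gamma_yyy = -0.087824
  tau = 0.666667: gamma = (-0.166667, 0.250000), gamma' = (-0.250000, 0.000000); Gamma_xxx = 0.199739, Gamma_xxy = 0.000000, Gamma_xyy = -0.498145, Gamma_yxx = 1.963702, Gamma_yxy = 0.000000, Gamma_yyy = -0.126341
  tau = 0.833333: gamma = (-0.208333, 0.250000), gamma' = (-0.250000, 0.000000); Gamma_xxx = 0.187705, Gamma_xxy = 0.000000, Gamma_xyy = -0.500752, Gamma_yxx = 1.951647, Gamma_yxy = 0.000000, Gamma_yyy = -0.164166
  tau = 1.000000: gamma = (-0.250000, 0.250000), gamma' = (-0.250000, 0.000000); Gamma_xxx = 0.175047, Gamma_xxy = 0.000000, Gamma_xyy = -0.502793, Gamma_yxx = 1.936685, Gamma_yxy = 0.000000, Gamma_yyy = -0.201117
step 0: V^x = 1.5000, V^y = 2.0000
step 1: k1 = (0.090528, 0.744342), k2 = (0.087864, 0.751265), k3 = (0.087838, 0.751045), k4 = (0.084828, 0.756793); V <- V + (h/6)(k1 + 2k2 + 2k3 + k4): V^x = 1.5293, V^y = 2.2503
step 2: k1 = (0.084828, 0.756786), k2 = (0.081466, 0.761261), k3 = (0.081436, 0.760985), k4 = (0.077719, 0.764081); V <- V + (h/6)(k1 + 2k2 + 2k3 + k4): V^x = 1.5564, V^y = 2.5040
step 3: k1 = (0.077718, 0.764074), k2 = (0.073644, 0.765703), k3 = (0.073612, 0.765372), k4 = (0.069184, 0.765442); V <- V + (h/6)(k1 + 2k2 + 2k3 + k4): V^x = 1.5809, V^y = 2.7590

Answer: V^x = 1.5809, V^y = 2.7590


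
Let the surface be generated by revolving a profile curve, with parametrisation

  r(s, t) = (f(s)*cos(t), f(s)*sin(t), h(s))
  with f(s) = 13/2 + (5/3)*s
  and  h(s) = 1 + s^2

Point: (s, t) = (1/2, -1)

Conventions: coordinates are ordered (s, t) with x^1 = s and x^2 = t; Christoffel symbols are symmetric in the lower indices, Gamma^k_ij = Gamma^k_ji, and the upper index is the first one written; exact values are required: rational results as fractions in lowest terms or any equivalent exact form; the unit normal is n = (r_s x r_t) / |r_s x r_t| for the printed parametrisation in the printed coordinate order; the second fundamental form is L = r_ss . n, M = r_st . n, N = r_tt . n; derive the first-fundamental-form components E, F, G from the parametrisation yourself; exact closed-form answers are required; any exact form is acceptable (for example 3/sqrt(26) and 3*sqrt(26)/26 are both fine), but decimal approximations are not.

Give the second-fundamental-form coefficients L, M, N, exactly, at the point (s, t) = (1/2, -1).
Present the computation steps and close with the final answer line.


f = 22/3, f' = 5/3, f'' = 0, h' = 1, h'' = 2
E = 34/9, F = 0, G = 484/9; answer radicand W^2 = 34/9
unnormalised second-form numerators: l = 10/3, m = 0, n = 22/3; L = l/sqrt(34/9), and similarly M = m/sqrt(W^2), N = n/sqrt(W^2)

Answer: L = 5*sqrt(34)/17, M = 0, N = 11*sqrt(34)/17


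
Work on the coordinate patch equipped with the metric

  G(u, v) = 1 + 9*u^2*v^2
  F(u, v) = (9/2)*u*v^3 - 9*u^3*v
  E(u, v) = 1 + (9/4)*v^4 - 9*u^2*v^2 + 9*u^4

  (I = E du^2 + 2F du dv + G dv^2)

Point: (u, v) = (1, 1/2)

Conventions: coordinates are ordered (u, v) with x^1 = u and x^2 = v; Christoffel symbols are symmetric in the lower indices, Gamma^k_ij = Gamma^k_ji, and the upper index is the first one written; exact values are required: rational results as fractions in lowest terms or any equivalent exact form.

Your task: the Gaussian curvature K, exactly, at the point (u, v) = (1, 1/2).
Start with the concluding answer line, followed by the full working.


Answer: K = -82944/421201

E = 505/64, F = -63/16, G = 13/4, EG - F^2 = 649/64 at the point
E_u = 63/2, E_v = -63/8, F_u = -207/16, F_v = -45/8, G_u = 9/2, G_v = 9
E_vv = -45/4, F_uv = -189/8, G_uu = 9/2
The intrinsic route: Brioschi's K = (det M1 - det M2)/(EG - F^2)^2.
M1 = [[-E_vv/2 + F_uv - G_uu/2, E_u/2, F_u - E_v/2], [F_v - G_u/2, E, F], [G_v/2, F, G]] = [[-81/4, 63/4, -9], [-63/8, 505/64, -63/16], [9/2, -63/16, 13/4]]; det M1 = -10449/256
M2 = [[0, E_v/2, G_u/2], [E_v/2, E, F], [G_u/2, F, G]] = [[0, -63/16, 9/4], [-63/16, 505/64, -63/16], [9/4, -63/16, 13/4]]; det M2 = -5265/256
det M1 - det M2 = -81/4; K = -81/4 / (649/64)^2 = -82944/421201


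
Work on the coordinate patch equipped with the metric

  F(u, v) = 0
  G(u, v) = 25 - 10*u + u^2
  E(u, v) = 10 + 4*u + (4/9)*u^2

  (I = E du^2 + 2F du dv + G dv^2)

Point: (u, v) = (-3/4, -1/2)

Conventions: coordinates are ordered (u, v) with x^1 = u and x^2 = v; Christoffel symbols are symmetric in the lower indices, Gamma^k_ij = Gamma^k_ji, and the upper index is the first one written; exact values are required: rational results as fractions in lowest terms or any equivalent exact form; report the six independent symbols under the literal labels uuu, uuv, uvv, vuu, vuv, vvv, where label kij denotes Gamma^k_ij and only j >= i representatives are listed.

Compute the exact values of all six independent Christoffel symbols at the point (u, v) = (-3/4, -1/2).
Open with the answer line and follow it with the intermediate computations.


Answer: Gamma_uuu = 20/87, Gamma_uuv = 0, Gamma_uvv = 23/29, Gamma_vuu = 0, Gamma_vuv = -4/23, Gamma_vvv = 0

E = 29/4, F = 0, G = 529/16 at the point
E_u = 10/3, E_v = 0, F_u = 0, F_v = 0, G_u = -23/2, G_v = 0
EG - F^2 = 15341/64;  g^inv = (64/15341) * [[529/16, 0], [0, 29/4]]
first-kind symbols [ij,l] = (1/2)(d_i g_jl + d_j g_il - d_l g_ij): [uu,u] = E_u/2 = 5/3, [uu,v] = F_u - E_v/2 = 0, [uv,u] = E_v/2 = 0, [uv,v] = G_u/2 = -23/4, [vv,u] = F_v - G_u/2 = 23/4, [vv,v] = G_v/2 = 0
Gamma^u_ij = (G*[ij,u] - F*[ij,v])/(EG - F^2), Gamma^v_ij = (E*[ij,v] - F*[ij,u])/(EG - F^2)


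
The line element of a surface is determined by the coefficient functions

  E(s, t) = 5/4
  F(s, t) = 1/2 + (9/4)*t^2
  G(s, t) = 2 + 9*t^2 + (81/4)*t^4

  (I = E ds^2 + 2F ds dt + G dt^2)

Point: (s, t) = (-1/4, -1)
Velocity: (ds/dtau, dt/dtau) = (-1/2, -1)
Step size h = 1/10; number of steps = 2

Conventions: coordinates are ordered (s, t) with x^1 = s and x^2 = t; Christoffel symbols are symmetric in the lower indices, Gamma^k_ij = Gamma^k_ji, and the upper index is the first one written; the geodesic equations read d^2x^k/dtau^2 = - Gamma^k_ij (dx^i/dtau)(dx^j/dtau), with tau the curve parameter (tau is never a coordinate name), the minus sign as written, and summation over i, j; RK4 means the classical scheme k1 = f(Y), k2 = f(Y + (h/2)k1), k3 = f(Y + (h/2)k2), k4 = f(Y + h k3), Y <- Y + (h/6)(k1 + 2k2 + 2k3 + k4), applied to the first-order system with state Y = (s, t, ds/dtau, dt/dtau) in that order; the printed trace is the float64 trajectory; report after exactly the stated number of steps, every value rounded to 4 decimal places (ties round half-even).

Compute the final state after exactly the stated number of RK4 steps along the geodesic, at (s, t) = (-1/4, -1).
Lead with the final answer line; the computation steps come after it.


Answer: s = -0.3479, t = -1.1746, ds/dtau = -0.4815, dt/dtau = -0.7694

f(Y) = (ds/dtau, dt/dtau, -Gamma^s_ij Y'^i Y'^j, -Gamma^t_ij Y'^i Y'^j) with the Gammas evaluated at the stage position; h = 0.100000; intermediate values shown to 6 dp
step 0: s = -0.2500, t = -1.0000, ds/dtau = -0.5000, dt/dtau = -1.0000
step 1:
  k1: at (s, t) = (-0.250000, -1.000000), (ds/dtau, dt/dtau) = (-0.500000, -1.000000); Gamma_sss = 0.000000, Gamma_sst = 0.000000, Gamma_stt = -0.142857, Gamma_tss = 0.000000, Gamma_tst = 0.000000, Gamma_ttt = -1.571429; k1 = (-0.500000, -1.000000, 0.142857, 1.571429)
  k2: at (s, t) = (-0.275000, -1.050000), (ds/dtau, dt/dtau) = (-0.492857, -0.921429); Gamma_sss = 0.000000, Gamma_sst = 0.000000, Gamma_stt = -0.128444, Gamma_tss = 0.000000, Gamma_tst = 0.000000, Gamma_ttt = -1.531372; k2 = (-0.492857, -0.921429, 0.109053, 1.300182)
  k3: at (s, t) = (-0.274643, -1.046071), (ds/dtau, dt/dtau) = (-0.494547, -0.934991); Gamma_sss = 0.000000, Gamma_sst = 0.000000, Gamma_stt = -0.129514, Gamma_tss = 0.000000, Gamma_tst = 0.000000, Gamma_ttt = -1.534531; k3 = (-0.494547, -0.934991, 0.113222, 1.341499)
  k4: at (s, t) = (-0.299455, -1.093499), (ds/dtau, dt/dtau) = (-0.488678, -0.865850); Gamma_sss = 0.000000, Gamma_sst = 0.000000, Gamma_stt = -0.117258, Gamma_tss = 0.000000, Gamma_tst = 0.000000, Gamma_ttt = -1.496411; k4 = (-0.488678, -0.865850, 0.087908, 1.121854)
  Y <- Y + (h/6)(k1 + 2k2 + 2k3 + k4): s = -0.2994, t = -1.0930, ds/dtau = -0.4887, dt/dtau = -0.8671
step 2:
  k1: at (s, t) = (-0.299391, -1.092978), (ds/dtau, dt/dtau) = (-0.488745, -0.867056); Gamma_sss = 0.000000, Gamma_sst = 0.000000, Gamma_stt = -0.117385, Gamma_tss = 0.000000, Gamma_tst = 0.000000, Gamma_ttt = -1.496829; k1 = (-0.488745, -0.867056, 0.088249, 1.125295)
  k2: at (s, t) = (-0.323829, -1.136331), (ds/dtau, dt/dtau) = (-0.484332, -0.810791); Gamma_sss = 0.000000, Gamma_sst = 0.000000, Gamma_stt = -0.107348, Gamma_tss = 0.000000, Gamma_tst = 0.000000, Gamma_ttt = -1.462218; k2 = (-0.484332, -0.810791, 0.070569, 0.961236)
  k3: at (s, t) = (-0.323608, -1.133518), (ds/dtau, dt/dtau) = (-0.485216, -0.818994); Gamma_sss = 0.000000, Gamma_sst = 0.000000, Gamma_stt = -0.107968, Gamma_tss = 0.000000, Gamma_tst = 0.000000, Gamma_ttt = -1.464452; k3 = (-0.485216, -0.818994, 0.072420, 0.982283)
  k4: at (s, t) = (-0.347913, -1.174878), (ds/dtau, dt/dtau) = (-0.481503, -0.768828); Gamma_sss = 0.000000, Gamma_sst = 0.000000, Gamma_stt = -0.099274, Gamma_tss = 0.000000, Gamma_tst = 0.000000, Gamma_ttt = -1.431836; k4 = (-0.481503, -0.768828, 0.058681, 0.846353)
  Y <- Y + (h/6)(k1 + 2k2 + 2k3 + k4): s = -0.3479, t = -1.1746, ds/dtau = -0.4815, dt/dtau = -0.7694


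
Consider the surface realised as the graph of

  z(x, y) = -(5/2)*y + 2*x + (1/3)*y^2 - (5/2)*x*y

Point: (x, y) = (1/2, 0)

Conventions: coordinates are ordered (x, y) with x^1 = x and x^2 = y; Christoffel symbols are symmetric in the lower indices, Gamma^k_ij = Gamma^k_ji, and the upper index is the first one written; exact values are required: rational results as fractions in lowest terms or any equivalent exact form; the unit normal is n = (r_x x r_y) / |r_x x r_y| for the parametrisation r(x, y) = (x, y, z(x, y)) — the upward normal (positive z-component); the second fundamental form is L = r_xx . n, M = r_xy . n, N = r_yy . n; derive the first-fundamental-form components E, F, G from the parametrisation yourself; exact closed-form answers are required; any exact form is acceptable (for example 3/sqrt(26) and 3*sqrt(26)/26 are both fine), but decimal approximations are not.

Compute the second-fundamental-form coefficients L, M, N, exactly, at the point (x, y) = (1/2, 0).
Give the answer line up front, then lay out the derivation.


Answer: L = 0, M = -2*sqrt(305)/61, N = 8*sqrt(305)/915

z_x = 2, z_y = -15/4, z_xx = 0, z_xy = -5/2, z_yy = 2/3
E = 5, F = -15/2, G = 241/16; answer radicand W^2 = 305/16
unnormalised second-form numerators: l = 0, m = -5/2, n = 2/3; L = l/sqrt(305/16), and similarly M = m/sqrt(W^2), N = n/sqrt(W^2)


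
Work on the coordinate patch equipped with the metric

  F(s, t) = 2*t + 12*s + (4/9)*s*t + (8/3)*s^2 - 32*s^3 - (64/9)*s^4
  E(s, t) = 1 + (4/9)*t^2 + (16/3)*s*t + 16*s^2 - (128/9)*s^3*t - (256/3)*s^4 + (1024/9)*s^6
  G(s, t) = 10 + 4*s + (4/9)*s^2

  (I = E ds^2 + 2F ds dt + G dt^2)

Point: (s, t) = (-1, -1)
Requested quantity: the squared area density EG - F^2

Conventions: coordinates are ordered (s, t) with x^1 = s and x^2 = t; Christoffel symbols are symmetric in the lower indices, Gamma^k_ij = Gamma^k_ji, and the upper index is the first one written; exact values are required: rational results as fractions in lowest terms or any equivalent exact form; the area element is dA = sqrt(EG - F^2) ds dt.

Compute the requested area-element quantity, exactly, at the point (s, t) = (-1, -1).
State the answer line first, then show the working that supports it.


Answer: EG - F^2 = 382/9

E = 37, F = 14, G = 58/9; EG - F^2 = 382/9


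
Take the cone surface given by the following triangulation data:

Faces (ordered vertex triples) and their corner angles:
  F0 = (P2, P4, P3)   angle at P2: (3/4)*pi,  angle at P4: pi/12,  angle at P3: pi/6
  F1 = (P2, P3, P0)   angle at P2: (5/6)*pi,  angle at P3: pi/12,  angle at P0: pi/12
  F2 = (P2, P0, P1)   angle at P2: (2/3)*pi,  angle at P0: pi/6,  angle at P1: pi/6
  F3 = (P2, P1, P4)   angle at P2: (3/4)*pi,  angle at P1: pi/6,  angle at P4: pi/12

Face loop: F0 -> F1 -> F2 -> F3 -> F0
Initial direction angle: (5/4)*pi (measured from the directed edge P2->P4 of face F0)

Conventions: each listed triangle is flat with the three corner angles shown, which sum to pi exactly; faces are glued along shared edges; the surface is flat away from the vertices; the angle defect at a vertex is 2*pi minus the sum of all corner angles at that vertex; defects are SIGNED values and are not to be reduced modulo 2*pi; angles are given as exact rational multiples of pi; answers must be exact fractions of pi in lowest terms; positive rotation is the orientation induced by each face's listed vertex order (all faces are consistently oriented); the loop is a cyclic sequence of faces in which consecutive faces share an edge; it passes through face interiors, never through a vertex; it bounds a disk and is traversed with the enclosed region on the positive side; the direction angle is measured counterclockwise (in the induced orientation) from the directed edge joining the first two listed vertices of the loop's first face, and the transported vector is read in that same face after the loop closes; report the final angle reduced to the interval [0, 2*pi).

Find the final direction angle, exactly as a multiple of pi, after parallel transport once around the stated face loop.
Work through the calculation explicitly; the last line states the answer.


enclosed vertex P2: corner angles sum to 3*pi, defect = 2*pi - 3*pi = -pi
final direction = starting direction + enclosed defect total, reduced mod 2*pi (induced orientation)
final angle = (5/4)*pi - pi = pi/4 (mod 2*pi)

Answer: final direction angle = pi/4


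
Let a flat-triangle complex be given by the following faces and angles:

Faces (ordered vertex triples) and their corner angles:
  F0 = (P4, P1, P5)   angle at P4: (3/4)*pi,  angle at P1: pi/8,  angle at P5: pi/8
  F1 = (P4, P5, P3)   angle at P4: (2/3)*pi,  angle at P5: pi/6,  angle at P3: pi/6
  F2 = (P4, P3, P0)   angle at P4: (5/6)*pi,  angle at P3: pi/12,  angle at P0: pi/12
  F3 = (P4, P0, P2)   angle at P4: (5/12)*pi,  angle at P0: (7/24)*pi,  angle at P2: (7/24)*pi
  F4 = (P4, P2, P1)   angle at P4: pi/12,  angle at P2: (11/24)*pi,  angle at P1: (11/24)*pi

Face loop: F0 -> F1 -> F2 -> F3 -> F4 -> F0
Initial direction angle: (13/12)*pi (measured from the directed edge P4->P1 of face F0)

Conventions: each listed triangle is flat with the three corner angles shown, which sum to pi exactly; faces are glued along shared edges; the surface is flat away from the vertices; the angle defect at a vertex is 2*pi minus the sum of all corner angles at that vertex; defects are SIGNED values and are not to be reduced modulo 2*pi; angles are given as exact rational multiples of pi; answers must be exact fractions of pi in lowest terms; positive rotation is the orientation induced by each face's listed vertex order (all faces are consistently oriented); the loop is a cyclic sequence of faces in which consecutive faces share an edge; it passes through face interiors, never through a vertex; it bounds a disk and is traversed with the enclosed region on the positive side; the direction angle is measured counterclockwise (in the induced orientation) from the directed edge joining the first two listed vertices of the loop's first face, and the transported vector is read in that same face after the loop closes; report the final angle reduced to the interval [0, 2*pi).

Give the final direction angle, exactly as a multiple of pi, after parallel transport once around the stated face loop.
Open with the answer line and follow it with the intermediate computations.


Answer: final direction angle = pi/3

enclosed vertex P4: corner angles sum to (11/4)*pi, defect = 2*pi - (11/4)*pi = (-3/4)*pi
summing the enclosed defects onto the initial angle, mod 2*pi in the induced orientation:
final angle = (13/12)*pi - (3/4)*pi = pi/3 (mod 2*pi)


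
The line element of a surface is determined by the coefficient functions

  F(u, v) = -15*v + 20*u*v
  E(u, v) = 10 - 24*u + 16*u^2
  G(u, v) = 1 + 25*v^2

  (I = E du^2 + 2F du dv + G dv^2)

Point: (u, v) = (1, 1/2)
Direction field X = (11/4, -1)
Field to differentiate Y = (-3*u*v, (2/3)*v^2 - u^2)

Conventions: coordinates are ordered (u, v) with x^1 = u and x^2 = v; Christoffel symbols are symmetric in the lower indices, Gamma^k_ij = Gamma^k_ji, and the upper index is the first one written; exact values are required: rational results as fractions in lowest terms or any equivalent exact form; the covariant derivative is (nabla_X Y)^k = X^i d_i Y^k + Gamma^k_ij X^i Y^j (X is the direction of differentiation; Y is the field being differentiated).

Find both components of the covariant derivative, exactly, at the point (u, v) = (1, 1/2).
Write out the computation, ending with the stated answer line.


E = 2, F = 5/2, G = 29/4 at the point
E_u = 8, E_v = 0, F_u = 10, F_v = 5, G_u = 0, G_v = 25
EG - F^2 = 33/4;  g^inv = (4/33) * [[29/4, -5/2], [-5/2, 2]]
first-kind symbols [ij,l] = (1/2)(d_i g_jl + d_j g_il - d_l g_ij): [uu,u] = E_u/2 = 4, [uu,v] = F_u - E_v/2 = 10, [uv,u] = E_v/2 = 0, [uv,v] = G_u/2 = 0, [vv,u] = F_v - G_u/2 = 5, [vv,v] = G_v/2 = 25/2
Gamma^u_ij = (G*[ij,u] - F*[ij,v])/(EG - F^2), Gamma^v_ij = (E*[ij,v] - F*[ij,u])/(EG - F^2)
Gamma_uuu = 16/33, Gamma_uuv = 0, Gamma_uvv = 20/33, Gamma_vuu = 40/33, Gamma_vuv = 0, Gamma_vvv = 50/33
X = (11/4, -1), Y = (-3/2, -5/6) at the point

Answer: (nabla_X Y)^u = -2075/792, (nabla_X Y)^v = -1961/198


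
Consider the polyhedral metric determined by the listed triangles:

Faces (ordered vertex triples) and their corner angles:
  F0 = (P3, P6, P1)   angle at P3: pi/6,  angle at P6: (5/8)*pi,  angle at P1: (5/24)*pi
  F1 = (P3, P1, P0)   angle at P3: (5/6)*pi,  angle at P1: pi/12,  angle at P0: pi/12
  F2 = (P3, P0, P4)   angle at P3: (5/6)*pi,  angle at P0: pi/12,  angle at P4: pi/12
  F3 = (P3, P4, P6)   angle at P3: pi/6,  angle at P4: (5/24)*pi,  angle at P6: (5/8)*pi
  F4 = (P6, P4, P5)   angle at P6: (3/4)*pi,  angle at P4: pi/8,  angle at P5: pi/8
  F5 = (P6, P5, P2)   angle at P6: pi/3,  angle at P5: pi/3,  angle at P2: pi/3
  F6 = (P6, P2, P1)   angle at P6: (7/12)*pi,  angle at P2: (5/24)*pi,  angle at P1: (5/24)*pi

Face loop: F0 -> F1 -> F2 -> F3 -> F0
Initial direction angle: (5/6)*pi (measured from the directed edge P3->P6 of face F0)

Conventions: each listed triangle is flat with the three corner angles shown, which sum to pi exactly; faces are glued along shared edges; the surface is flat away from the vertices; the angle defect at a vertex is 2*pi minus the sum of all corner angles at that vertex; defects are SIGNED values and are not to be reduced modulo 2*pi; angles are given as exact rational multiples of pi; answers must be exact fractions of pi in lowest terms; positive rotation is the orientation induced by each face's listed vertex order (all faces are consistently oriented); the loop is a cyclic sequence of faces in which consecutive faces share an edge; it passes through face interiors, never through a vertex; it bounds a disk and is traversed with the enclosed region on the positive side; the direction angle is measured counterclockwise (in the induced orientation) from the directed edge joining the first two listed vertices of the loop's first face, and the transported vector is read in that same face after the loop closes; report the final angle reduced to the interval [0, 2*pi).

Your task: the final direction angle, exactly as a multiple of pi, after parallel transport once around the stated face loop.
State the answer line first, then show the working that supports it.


Answer: final direction angle = (5/6)*pi

enclosed vertex P3: corner angles sum to 2*pi, defect = 2*pi - 2*pi = 0
summing the enclosed defects onto the initial angle, mod 2*pi in the induced orientation:
final angle = (5/6)*pi + 0 = (5/6)*pi (mod 2*pi)


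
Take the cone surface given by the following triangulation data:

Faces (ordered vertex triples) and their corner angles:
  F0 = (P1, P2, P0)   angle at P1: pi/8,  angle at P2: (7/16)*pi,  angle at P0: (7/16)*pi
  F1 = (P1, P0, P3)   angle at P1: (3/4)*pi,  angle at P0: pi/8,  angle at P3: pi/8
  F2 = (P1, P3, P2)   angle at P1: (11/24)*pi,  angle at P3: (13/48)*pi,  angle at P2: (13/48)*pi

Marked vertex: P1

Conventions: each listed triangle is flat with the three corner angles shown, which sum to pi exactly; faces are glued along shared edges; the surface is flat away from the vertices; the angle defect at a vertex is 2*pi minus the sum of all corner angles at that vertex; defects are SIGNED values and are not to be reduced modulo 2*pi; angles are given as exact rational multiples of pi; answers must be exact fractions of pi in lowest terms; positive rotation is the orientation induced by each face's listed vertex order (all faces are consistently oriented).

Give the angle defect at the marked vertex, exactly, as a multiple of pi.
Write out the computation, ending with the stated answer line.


Sum of corner angles at P1: (4/3)*pi
defect = 2*pi - (4/3)*pi

Answer: defect(P1) = (2/3)*pi


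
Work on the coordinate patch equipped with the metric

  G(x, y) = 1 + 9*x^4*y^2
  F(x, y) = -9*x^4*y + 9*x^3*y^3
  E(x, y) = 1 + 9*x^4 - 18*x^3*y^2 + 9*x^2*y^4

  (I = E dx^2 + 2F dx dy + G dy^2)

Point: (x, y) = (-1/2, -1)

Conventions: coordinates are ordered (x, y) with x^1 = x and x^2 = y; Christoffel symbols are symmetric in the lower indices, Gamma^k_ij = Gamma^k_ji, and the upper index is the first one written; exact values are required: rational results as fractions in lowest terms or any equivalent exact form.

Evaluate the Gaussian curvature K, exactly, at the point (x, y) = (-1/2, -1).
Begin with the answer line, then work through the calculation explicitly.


Answer: K = -288/2809

E = 97/16, F = 27/16, G = 25/16, EG - F^2 = 53/8 at the point
E_x = -27, E_y = -27/2, F_x = -45/4, F_y = -63/16, G_x = -9/2, G_y = -9/8
E_yy = 63/2, F_xy = 99/4, G_xx = 27
Using the Brioschi determinant formula for K from the metric derivatives:
M1 = [[-E_yy/2 + F_xy - G_xx/2, E_x/2, F_x - E_y/2], [F_y - G_x/2, E, F], [G_y/2, F, G]] = [[-9/2, -27/2, -9/2], [-27/16, 97/16, 27/16], [-9/16, 27/16, 25/16]]; det M1 = -441/8
M2 = [[0, E_y/2, G_x/2], [E_y/2, E, F], [G_x/2, F, G]] = [[0, -27/4, -9/4], [-27/4, 97/16, 27/16], [-9/4, 27/16, 25/16]]; det M2 = -405/8
det M1 - det M2 = -9/2; K = -9/2 / (53/8)^2 = -288/2809


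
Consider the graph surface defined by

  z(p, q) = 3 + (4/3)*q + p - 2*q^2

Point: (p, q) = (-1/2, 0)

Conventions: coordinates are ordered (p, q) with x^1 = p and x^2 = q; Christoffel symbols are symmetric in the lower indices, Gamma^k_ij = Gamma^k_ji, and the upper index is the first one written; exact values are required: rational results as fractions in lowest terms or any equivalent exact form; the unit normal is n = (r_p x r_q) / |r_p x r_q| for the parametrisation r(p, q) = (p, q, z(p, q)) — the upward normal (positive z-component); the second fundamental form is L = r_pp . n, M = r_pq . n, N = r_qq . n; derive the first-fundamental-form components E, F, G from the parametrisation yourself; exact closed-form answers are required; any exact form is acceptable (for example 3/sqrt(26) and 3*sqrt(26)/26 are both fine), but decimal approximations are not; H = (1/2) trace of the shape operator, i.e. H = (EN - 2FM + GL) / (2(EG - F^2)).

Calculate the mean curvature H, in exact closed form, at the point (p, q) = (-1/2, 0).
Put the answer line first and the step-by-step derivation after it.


Answer: H = -27*sqrt(34)/289

z_p = 1, z_q = 4/3, z_pp = 0, z_pq = 0, z_qq = -4
E = 2, F = 4/3, G = 25/9; answer radicand W^2 = 34/9
unnormalised second-form numerators: l = 0, m = 0, n = -4; L = l/sqrt(34/9), and similarly M = m/sqrt(W^2), N = n/sqrt(W^2)
H = (E*n - 2*F*m + G*l) / (2*(EG - F^2)*sqrt(W^2)); E*n - 2*F*m + G*l = -8, EG - F^2 = 34/9, so H = (-18/17)/sqrt(34/9)


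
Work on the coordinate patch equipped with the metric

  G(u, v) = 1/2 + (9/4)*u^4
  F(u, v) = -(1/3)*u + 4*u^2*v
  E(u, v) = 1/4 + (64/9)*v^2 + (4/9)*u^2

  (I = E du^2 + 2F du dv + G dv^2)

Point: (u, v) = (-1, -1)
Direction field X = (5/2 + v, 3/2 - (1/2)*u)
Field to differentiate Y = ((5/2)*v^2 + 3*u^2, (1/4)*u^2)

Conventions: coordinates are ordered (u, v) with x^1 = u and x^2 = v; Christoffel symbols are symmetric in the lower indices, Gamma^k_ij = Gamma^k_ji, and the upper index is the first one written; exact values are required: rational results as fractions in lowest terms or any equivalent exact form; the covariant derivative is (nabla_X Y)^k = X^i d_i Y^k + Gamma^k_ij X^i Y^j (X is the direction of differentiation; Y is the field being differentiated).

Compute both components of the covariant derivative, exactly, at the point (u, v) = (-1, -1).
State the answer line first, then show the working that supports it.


Answer: (nabla_X Y)^u = -71/5, (nabla_X Y)^v = 5176/165

E = 281/36, F = -11/3, G = 11/4 at the point
E_u = -8/9, E_v = -128/9, F_u = 23/3, F_v = 4, G_u = -9, G_v = 0
EG - F^2 = 385/48;  g^inv = (48/385) * [[11/4, 11/3], [11/3, 281/36]]
first-kind symbols [ij,l] = (1/2)(d_i g_jl + d_j g_il - d_l g_ij): [uu,u] = E_u/2 = -4/9, [uu,v] = F_u - E_v/2 = 133/9, [uv,u] = E_v/2 = -64/9, [uv,v] = G_u/2 = -9/2, [vv,u] = F_v - G_u/2 = 17/2, [vv,v] = G_v/2 = 0
Gamma^u_ij = (G*[ij,u] - F*[ij,v])/(EG - F^2), Gamma^v_ij = (E*[ij,v] - F*[ij,u])/(EG - F^2)
Gamma_uuu = 416/63, Gamma_uuv = -472/105, Gamma_uvv = 102/35, Gamma_vuu = 29476/2079, Gamma_vuv = -26438/3465, Gamma_vvv = 136/35
X = (3/2, 2), Y = (11/2, 1/4) at the point


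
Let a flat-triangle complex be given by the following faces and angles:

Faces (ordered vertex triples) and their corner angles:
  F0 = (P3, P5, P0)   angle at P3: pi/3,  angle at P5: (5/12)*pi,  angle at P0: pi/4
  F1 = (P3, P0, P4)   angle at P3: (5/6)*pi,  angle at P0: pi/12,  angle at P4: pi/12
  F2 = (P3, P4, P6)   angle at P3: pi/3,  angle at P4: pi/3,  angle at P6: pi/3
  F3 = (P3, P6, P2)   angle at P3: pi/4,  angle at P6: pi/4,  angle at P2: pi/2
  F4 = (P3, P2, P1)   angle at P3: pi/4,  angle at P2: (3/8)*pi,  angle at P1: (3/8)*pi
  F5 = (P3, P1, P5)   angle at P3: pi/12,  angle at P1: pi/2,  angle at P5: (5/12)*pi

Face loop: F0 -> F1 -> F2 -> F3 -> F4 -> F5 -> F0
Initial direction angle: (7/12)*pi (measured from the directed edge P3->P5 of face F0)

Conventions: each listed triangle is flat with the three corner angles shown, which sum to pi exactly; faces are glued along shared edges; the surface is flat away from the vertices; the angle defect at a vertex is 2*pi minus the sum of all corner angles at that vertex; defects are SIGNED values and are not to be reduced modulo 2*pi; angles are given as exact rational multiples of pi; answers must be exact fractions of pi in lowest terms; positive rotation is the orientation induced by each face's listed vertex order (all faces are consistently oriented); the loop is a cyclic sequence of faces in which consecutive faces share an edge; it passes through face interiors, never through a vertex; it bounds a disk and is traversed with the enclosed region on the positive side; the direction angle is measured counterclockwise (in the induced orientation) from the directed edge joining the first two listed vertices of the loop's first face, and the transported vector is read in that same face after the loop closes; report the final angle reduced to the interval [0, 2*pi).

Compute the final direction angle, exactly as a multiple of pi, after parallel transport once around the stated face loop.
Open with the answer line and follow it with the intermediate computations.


Answer: final direction angle = pi/2

enclosed vertex P3: corner angles sum to (25/12)*pi, defect = 2*pi - (25/12)*pi = -pi/12
adding the enclosed defects to the starting angle (mod 2*pi, induced orientation) gives the holonomy
final angle = (7/12)*pi - pi/12 = pi/2 (mod 2*pi)
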